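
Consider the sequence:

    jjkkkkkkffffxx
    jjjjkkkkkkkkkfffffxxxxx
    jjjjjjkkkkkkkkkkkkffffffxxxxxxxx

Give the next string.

Reading off run lengths: j runs 2, 4, 6; k runs 6, 9, 12; f runs 4, 5, 6; x runs 2, 5, 8 — each is linear in n (n = 1, 2, …).
At n = 4 the blocks have lengths 8, 15, 7, 11.

jjjjjjjjkkkkkkkkkkkkkkkfffffffxxxxxxxxxxx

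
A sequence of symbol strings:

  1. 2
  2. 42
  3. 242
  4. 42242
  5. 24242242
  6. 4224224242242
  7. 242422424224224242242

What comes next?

4224224242242242422424224224242242

From term 3 onward, concatenate the second-to-last term with the last: 2·42 = 242, 42·242 = 42242, …
Continuing: 4224224242242 · 242422424224224242242 gives term 8.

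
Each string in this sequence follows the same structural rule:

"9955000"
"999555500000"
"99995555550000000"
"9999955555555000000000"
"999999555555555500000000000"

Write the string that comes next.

Term n consists of n 9's, followed by 2n-2 5's, followed by 2n-1 0's, where the shown terms are n = 2, 3, 4, 5, 6.
For the next term, n = 7, so the run lengths are 7, 12, 13.

99999995555555555550000000000000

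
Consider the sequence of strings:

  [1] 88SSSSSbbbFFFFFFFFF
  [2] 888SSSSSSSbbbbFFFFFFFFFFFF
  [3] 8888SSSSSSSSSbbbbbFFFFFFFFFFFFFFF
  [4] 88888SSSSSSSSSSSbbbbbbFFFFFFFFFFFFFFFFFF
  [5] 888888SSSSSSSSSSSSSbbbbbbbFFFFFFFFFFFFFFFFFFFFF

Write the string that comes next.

8888888SSSSSSSSSSSSSSSbbbbbbbbFFFFFFFFFFFFFFFFFFFFFFFF

The n-th term is n-1 8's then 2n-1 S's then n b's then 3n F's, where the shown terms are n = 3, 4, 5, 6, 7.
At n = 8 the blocks have lengths 7, 15, 8, 24.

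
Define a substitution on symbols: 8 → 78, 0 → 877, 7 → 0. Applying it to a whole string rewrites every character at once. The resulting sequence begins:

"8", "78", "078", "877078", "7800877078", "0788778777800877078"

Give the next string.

877078780078000788778777800877078

Applying the rule to each of the 19 symbols of 0788778777800877078 gives the pieces 877 0 78 78 0 0 78 0 0 0 78 877 877 78 0 0 877 0 78, which concatenate to the answer.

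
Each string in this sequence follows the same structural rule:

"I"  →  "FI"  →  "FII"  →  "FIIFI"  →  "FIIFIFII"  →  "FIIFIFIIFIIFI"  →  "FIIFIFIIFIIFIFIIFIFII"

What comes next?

FIIFIFIIFIIFIFIIFIFIIFIIFIFIIFIIFI

From term 3 onward, concatenate the last term with the second-to-last: FI·I = FII, FII·FI = FIIFI, …
The next term joins FIIFIFIIFIIFIFIIFIFII and FIIFIFIIFIIFI.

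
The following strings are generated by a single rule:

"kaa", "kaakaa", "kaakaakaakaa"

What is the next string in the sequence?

Every step duplicates the string.
One more doubling of kaakaakaakaa gives the answer.

kaakaakaakaakaakaakaakaa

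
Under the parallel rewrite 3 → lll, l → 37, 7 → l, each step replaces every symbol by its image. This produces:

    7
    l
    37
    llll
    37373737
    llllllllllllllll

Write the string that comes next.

37373737373737373737373737373737

Applying the rule to each of the 16 symbols of llllllllllllllll gives the pieces 37 37 37 37 37 37 37 37 37 37 37 37 37 37 37 37, which concatenate to the answer.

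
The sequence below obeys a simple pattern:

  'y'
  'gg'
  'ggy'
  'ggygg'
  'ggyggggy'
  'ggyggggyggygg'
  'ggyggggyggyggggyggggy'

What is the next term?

ggyggggyggyggggyggggyggyggggyggygg

From term 3 onward, concatenate the last term with the second-to-last: gg·y = ggy, ggy·gg = ggygg, …
So term 8 is ggyggggyggyggggyggggy·ggyggggyggygg.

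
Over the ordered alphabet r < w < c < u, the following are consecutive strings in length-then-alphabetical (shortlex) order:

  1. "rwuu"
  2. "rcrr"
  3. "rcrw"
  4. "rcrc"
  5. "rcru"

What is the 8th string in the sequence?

Continuing the enumeration 3 steps past rcru: rcru → rcwr → rcww → (answer).

rcwc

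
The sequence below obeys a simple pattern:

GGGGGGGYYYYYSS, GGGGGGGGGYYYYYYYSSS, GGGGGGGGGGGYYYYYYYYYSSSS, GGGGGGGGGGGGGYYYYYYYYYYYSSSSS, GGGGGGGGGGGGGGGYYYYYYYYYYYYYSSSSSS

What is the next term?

The n-th term is 2n+1 G's then 2n-1 Y's then n-1 S's, where the shown terms are n = 3, 4, 5, 6, 7.
Setting n = 8 gives 17, 15, 7 characters in each block.

GGGGGGGGGGGGGGGGGYYYYYYYYYYYYYYYSSSSSSS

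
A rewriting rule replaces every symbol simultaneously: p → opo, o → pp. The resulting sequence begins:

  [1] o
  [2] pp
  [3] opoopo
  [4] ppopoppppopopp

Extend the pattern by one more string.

Replace each of the 14 characters of ppopoppppopopp in place — opo opo pp opo pp opo opo opo opo pp opo pp opo opo — and concatenate.

opoopoppopoppopoopoopoopoppopoppopoopo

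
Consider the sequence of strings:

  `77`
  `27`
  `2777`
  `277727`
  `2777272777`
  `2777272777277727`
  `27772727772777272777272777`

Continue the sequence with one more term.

277727277727772727772727772777272777277727

Each term (from the third on) is the previous term followed by the one before it: term 3 = 27·77 = 2777.
Continuing: 27772727772777272777272777 · 2777272777277727 gives term 8.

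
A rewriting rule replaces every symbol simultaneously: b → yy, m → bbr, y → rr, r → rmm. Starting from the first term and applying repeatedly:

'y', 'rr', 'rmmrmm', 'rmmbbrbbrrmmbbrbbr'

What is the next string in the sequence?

Replace each of the 18 characters of rmmbbrbbrrmmbbrbbr in place — rmm bbr bbr yy yy rmm yy yy rmm rmm bbr bbr yy yy rmm yy yy rmm — and concatenate.

rmmbbrbbryyyyrmmyyyyrmmrmmbbrbbryyyyrmmyyyyrmm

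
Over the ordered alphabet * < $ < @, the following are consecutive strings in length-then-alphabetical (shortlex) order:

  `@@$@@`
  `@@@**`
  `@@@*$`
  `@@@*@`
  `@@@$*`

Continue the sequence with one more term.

@@@$$

Treat @@@$* as a base-3 numeral over the given alphabet and add one, carrying through any trailing @'s.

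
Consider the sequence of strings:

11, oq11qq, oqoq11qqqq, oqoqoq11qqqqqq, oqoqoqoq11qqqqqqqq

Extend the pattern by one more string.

Every step adds oq to the front and qq to the end of the previous string.
Applying this once more to oqoqoqoq11qqqqqqqq:

oqoqoqoqoq11qqqqqqqqqq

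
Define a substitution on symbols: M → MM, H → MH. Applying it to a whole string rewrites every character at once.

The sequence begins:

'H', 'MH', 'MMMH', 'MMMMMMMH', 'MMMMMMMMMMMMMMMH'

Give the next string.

φ(MMMMMMMMMMMMMMMH) expands symbol-by-symbol to MM MM MM MM MM MM MM MM MM MM MM MM MM MM MM MH; joining the 16 pieces gives the next term.

MMMMMMMMMMMMMMMMMMMMMMMMMMMMMMMH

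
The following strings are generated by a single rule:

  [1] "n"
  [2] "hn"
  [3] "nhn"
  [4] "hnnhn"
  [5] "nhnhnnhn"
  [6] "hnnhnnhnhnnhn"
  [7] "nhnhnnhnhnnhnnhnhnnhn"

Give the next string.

hnnhnnhnhnnhnnhnhnnhnhnnhnnhnhnnhn

Each term (from the third on) is the two preceding terms concatenated in order: term 3 = n·hn = nhn.
Continuing: hnnhnnhnhnnhn · nhnhnnhnhnnhnnhnhnnhn gives term 8.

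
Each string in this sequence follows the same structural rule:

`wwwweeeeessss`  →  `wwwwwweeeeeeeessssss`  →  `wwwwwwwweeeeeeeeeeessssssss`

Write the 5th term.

The n-th term is 2n w's then 3n-1 e's then 2n s's, where the shown terms are n = 2, 3, 4.
Setting n = 6 gives 12, 17, 12 characters in each block.

wwwwwwwwwwwweeeeeeeeeeeeeeeeessssssssssss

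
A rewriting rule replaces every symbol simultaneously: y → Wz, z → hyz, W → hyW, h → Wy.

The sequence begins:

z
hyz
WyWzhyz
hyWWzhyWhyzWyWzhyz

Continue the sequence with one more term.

WyWzhyWhyWhyzWyWzhyWWyWzhyzhyWWzhyWhyzWyWzhyz

Replace each of the 18 characters of hyWWzhyWhyzWyWzhyz in place — Wy Wz hyW hyW hyz Wy Wz hyW Wy Wz hyz hyW Wz hyW hyz Wy Wz hyz — and concatenate.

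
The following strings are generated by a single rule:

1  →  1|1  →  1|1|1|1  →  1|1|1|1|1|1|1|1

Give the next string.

Each string is two copies of the previous one joined by '|'.
So the next term is two copies of 1|1|1|1|1|1|1|1 with '|' between the halves.

1|1|1|1|1|1|1|1|1|1|1|1|1|1|1|1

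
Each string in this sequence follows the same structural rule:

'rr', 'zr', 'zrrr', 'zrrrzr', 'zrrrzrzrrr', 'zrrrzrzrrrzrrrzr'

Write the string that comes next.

Each term (from the third on) is the previous term followed by the one before it: term 3 = zr·rr = zrrr.
So term 7 is zrrrzrzrrrzrrrzr·zrrrzrzrrr.

zrrrzrzrrrzrrrzrzrrrzrzrrr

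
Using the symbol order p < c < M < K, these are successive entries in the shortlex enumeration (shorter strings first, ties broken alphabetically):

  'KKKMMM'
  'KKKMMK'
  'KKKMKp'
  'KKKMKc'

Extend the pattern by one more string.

KKKMKM

The successor of KKKMKc increments the rightmost position that isn't already K and resets every position after it to p.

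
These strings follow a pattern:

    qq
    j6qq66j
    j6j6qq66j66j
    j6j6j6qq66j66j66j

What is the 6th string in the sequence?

j6j6j6j6j6qq66j66j66j66j66j

Each term wraps the previous one in j6 on the left and 66j on the right.
From j6j6j6qq66j66j66j, 2 further steps: j6j6j6qq66j66j66j → j6j6j6j6qq66j66j66j66j → (answer).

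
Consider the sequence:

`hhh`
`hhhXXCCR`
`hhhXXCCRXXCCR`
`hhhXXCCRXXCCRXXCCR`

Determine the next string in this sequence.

The strings grow by a fixed suffix XXCCR each time.
So the next term is hhhXXCCRXXCCRXXCCR·XXCCR.

hhhXXCCRXXCCRXXCCRXXCCR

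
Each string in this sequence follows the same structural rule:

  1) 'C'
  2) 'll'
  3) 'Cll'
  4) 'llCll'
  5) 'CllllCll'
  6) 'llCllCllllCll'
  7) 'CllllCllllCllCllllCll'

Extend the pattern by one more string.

This is a Fibonacci-style word recurrence s(k) = s(k−2)·s(k−1): e.g. C·ll = Cll.
Continuing: llCllCllllCll · CllllCllllCllCllllCll gives term 8.

llCllCllllCllCllllCllllCllCllllCll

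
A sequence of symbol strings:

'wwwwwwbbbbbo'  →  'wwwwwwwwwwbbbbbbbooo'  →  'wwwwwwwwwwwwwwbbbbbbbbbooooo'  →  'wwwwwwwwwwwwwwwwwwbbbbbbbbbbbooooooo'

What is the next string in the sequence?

wwwwwwwwwwwwwwwwwwwwwwbbbbbbbbbbbbbooooooooo

Term n consists of 4n+2 w's, followed by 2n+3 b's, followed by 2n-1 o's (n = 1, 2, …).
Setting n = 5 gives 22, 13, 9 characters in each block.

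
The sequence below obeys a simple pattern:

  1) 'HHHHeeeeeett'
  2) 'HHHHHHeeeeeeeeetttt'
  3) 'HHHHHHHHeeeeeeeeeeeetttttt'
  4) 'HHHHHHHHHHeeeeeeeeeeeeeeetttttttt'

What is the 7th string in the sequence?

The n-th term is 2n H's then 3n e's then 2n-2 t's, where the shown terms are n = 2, 3, 4, 5.
At n = 8 the blocks have lengths 16, 24, 14.

HHHHHHHHHHHHHHHHeeeeeeeeeeeeeeeeeeeeeeeetttttttttttttt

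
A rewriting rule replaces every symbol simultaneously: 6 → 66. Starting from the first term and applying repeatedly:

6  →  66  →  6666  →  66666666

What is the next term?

6666666666666666

Rewriting each symbol of 66666666: 6→66, 6→66, 6→66, 6→66, 6→66, 6→66, 6→66, 6→66, which concatenates to 66 66 66 66 66 66 66 66.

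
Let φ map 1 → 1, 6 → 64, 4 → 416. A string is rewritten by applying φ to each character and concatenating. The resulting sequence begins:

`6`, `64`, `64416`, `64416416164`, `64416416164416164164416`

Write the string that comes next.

64416416164416164164416416164164416164416416164

Replace each of the 23 characters of 64416416164416164164416 in place — 64 416 416 1 64 416 1 64 1 64 416 416 1 64 1 64 416 1 64 416 416 1 64 — and concatenate.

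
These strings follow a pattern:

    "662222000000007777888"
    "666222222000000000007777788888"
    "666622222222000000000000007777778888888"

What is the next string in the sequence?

Each string has the form 6^{n} 2^{2n} 0^{3n+2} 7^{n+2} 8^{2n-1}, where the shown terms are n = 2, 3, 4.
For the next term, n = 5, so the run lengths are 5, 10, 17, 7, 9.

666662222222222000000000000000007777777888888888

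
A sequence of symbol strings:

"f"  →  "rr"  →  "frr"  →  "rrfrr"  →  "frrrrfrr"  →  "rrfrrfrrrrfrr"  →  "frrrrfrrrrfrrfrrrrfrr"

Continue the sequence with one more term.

rrfrrfrrrrfrrfrrrrfrrrrfrrfrrrrfrr

This is a Fibonacci-style word recurrence s(k) = s(k−2)·s(k−1): e.g. f·rr = frr.
Continuing: rrfrrfrrrrfrr · frrrrfrrrrfrrfrrrrfrr gives term 8.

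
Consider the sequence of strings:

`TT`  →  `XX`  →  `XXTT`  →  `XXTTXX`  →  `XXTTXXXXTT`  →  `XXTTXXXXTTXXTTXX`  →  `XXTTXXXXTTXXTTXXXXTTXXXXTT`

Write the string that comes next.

XXTTXXXXTTXXTTXXXXTTXXXXTTXXTTXXXXTTXXTTXX

From term 3 onward, concatenate the last term with the second-to-last: XX·TT = XXTT, XXTT·XX = XXTTXX, …
So term 8 is XXTTXXXXTTXXTTXXXXTTXXXXTT·XXTTXXXXTTXXTTXX.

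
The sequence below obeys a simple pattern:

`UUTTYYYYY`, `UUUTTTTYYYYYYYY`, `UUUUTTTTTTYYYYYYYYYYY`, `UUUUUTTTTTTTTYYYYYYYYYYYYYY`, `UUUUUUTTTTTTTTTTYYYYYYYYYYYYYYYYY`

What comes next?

The n-th term is n+1 U's then 2n T's then 3n+2 Y's (n = 1, 2, …).
Setting n = 6 gives 7, 12, 20 characters in each block.

UUUUUUUTTTTTTTTTTTTYYYYYYYYYYYYYYYYYYYY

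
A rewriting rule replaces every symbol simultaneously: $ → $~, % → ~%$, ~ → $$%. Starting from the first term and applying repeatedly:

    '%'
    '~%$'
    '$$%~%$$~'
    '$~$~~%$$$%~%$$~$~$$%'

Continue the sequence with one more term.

Applying the rule to each of the 20 symbols of $~$~~%$$$%~%$$~$~$$% gives the pieces $~ $$% $~ $$% $$% ~%$ $~ $~ $~ ~%$ $$% ~%$ $~ $~ $$% $~ $$% $~ $~ ~%$, which concatenate to the answer.

$~$$%$~$$%$$%~%$$~$~$~~%$$$%~%$$~$~$$%$~$$%$~$~~%$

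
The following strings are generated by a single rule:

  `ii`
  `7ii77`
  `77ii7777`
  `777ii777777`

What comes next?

7777ii77777777

Each term wraps the previous one in 7 on the left and 77 on the right.
One more step from 777ii777777 gives the answer.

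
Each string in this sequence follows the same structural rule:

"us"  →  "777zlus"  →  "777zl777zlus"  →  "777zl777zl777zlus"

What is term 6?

The strings grow by a fixed prefix 777zl each time.
From 777zl777zl777zlus, 2 further steps: 777zl777zl777zlus → 777zl777zl777zl777zlus → (answer).

777zl777zl777zl777zl777zlus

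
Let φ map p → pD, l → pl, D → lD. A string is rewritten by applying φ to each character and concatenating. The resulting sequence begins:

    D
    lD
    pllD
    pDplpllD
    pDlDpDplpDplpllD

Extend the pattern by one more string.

pDlDpllDpDlDpDplpDlDpDplpDplpllD

φ(pDlDpDplpDplpllD) expands symbol-by-symbol to pD lD pl lD pD lD pD pl pD lD pD pl pD pl pl lD; joining the 16 pieces gives the next term.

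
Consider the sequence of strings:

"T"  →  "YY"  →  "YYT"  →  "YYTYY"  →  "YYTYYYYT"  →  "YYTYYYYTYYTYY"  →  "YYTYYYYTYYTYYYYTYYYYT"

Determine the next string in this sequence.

YYTYYYYTYYTYYYYTYYYYTYYTYYYYTYYTYY

From term 3 onward, concatenate the last term with the second-to-last: YY·T = YYT, YYT·YY = YYTYY, …
So term 8 is YYTYYYYTYYTYYYYTYYYYT·YYTYYYYTYYTYY.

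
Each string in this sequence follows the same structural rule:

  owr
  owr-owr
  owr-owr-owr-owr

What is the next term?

owr-owr-owr-owr-owr-owr-owr-owr

Every step duplicates the string with '-' between the halves.
One more doubling of owr-owr-owr-owr gives the answer.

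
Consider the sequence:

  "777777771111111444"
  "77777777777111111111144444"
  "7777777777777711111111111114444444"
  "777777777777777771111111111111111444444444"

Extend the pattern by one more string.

Reading off run lengths: 7 runs 8, 11, 14, 17; 1 runs 7, 10, 13, 16; 4 runs 3, 5, 7, 9 — each is linear in n, where the shown terms are n = 2, 3, 4, 5.
At n = 6 the blocks have lengths 20, 19, 11.

77777777777777777777111111111111111111144444444444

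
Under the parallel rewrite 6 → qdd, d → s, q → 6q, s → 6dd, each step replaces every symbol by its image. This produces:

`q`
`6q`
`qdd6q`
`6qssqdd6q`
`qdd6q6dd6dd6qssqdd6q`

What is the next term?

Replace each of the 20 characters of qdd6q6dd6dd6qssqdd6q in place — 6q s s qdd 6q qdd s s qdd s s qdd 6q 6dd 6dd 6q s s qdd 6q — and concatenate.

6qssqdd6qqddssqddssqdd6q6dd6dd6qssqdd6q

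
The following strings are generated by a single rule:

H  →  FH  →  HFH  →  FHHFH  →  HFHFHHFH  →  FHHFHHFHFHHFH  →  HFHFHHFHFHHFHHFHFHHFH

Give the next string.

This is a Fibonacci-style word recurrence s(k) = s(k−2)·s(k−1): e.g. H·FH = HFH.
The next term joins FHHFHHFHFHHFH and HFHFHHFHFHHFHHFHFHHFH.

FHHFHHFHFHHFHHFHFHHFHFHHFHHFHFHHFH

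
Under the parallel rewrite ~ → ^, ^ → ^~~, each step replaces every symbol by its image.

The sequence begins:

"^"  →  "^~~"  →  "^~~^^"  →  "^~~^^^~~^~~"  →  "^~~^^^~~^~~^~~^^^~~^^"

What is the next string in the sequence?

Applying the rule to each of the 21 symbols of ^~~^^^~~^~~^~~^^^~~^^ gives the pieces ^~~ ^ ^ ^~~ ^~~ ^~~ ^ ^ ^~~ ^ ^ ^~~ ^ ^ ^~~ ^~~ ^~~ ^ ^ ^~~ ^~~, which concatenate to the answer.

^~~^^^~~^~~^~~^^^~~^^^~~^^^~~^~~^~~^^^~~^~~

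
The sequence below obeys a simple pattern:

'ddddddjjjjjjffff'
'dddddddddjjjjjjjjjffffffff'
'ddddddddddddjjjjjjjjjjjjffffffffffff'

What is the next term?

dddddddddddddddjjjjjjjjjjjjjjjffffffffffffffff

Term n consists of 3n+3 d's, followed by 3n+3 j's, followed by 4n f's (n = 1, 2, …).
Setting n = 4 gives 15, 15, 16 characters in each block.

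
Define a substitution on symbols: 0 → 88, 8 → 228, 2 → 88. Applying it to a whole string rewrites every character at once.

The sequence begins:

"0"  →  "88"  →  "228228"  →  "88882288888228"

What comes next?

φ(88882288888228) expands symbol-by-symbol to 228 228 228 228 88 88 228 228 228 228 228 88 88 228; joining the 14 pieces gives the next term.

22822822822888882282282282282288888228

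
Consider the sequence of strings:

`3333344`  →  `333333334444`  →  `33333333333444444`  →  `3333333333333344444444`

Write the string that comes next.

333333333333333334444444444

Each string has the form 3^{3n+2} 4^{2n} (n = 1, 2, …).
Setting n = 5 gives 17, 10 characters in each block.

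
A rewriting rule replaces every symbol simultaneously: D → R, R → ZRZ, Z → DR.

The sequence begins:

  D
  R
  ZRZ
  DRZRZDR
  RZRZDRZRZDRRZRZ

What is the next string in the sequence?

φ(RZRZDRZRZDRRZRZ) expands symbol-by-symbol to ZRZ DR ZRZ DR R ZRZ DR ZRZ DR R ZRZ ZRZ DR ZRZ DR; joining the 15 pieces gives the next term.

ZRZDRZRZDRRZRZDRZRZDRRZRZZRZDRZRZDR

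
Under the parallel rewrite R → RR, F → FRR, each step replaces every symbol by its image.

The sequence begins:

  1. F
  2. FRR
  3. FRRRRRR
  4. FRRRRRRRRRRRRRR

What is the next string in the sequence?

Replace each of the 15 characters of FRRRRRRRRRRRRRR in place — FRR RR RR RR RR RR RR RR RR RR RR RR RR RR RR — and concatenate.

FRRRRRRRRRRRRRRRRRRRRRRRRRRRRRR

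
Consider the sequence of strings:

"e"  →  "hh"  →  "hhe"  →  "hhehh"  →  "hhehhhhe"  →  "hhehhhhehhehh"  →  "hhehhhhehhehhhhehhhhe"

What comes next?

This is a Fibonacci-style word recurrence s(k) = s(k−1)·s(k−2): e.g. hh·e = hhe.
So term 8 is hhehhhhehhehhhhehhhhe·hhehhhhehhehh.

hhehhhhehhehhhhehhhhehhehhhhehhehh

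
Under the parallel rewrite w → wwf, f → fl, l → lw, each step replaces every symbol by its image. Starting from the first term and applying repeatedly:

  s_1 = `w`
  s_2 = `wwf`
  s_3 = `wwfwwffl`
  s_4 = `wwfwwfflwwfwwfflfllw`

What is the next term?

Rewriting the 20 symbols of wwfwwfflwwfwwfflfllw one by one yields wwf wwf fl wwf wwf fl fl lw wwf wwf fl wwf wwf fl fl lw fl lw lw wwf; concatenated:

wwfwwfflwwfwwfflfllwwwfwwfflwwfwwfflfllwfllwlwwwf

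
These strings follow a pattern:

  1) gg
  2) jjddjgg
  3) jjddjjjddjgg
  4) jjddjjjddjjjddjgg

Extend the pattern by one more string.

The strings grow by a fixed prefix jjddj each time.
Applying this once more to jjddjjjddjjjddjgg:

jjddjjjddjjjddjjjddjgg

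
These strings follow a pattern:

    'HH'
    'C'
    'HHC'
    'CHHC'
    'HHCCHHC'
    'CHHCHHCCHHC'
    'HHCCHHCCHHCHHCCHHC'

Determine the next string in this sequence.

CHHCHHCCHHCHHCCHHCCHHCHHCCHHC

From term 3 onward, concatenate the second-to-last term with the last: HH·C = HHC, C·HHC = CHHC, …
So term 8 is CHHCHHCCHHC·HHCCHHCCHHCHHCCHHC.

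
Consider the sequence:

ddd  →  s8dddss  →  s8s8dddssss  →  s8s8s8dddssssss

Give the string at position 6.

s8s8s8s8s8dddssssssssss

Every step adds s8 to the front and ss to the end of the previous string.
From s8s8s8dddssssss, 2 further steps: s8s8s8dddssssss → s8s8s8s8dddssssssss → (answer).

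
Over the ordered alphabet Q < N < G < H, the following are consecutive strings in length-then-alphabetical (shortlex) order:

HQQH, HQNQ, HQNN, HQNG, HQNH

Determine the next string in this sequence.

HQGQ

Treat HQNH as a base-4 numeral over the given alphabet and add one, carrying through any trailing H's.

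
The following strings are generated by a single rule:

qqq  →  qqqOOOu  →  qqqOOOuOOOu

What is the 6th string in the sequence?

qqqOOOuOOOuOOOuOOOuOOOu

The strings grow by a fixed suffix OOOu each time.
From qqqOOOuOOOu, 3 further steps: qqqOOOuOOOu → qqqOOOuOOOuOOOu → qqqOOOuOOOuOOOuOOOu → (answer).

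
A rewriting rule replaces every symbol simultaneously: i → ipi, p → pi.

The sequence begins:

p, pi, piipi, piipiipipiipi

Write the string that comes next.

piipiipipiipiipipiipipiipiipipiipi

φ(piipiipipiipi) expands symbol-by-symbol to pi ipi ipi pi ipi ipi pi ipi pi ipi ipi pi ipi; joining the 13 pieces gives the next term.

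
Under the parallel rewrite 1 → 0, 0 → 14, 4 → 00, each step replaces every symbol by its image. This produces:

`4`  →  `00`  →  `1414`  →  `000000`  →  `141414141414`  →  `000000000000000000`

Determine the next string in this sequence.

141414141414141414141414141414141414

Replace each of the 18 characters of 000000000000000000 in place — 14 14 14 14 14 14 14 14 14 14 14 14 14 14 14 14 14 14 — and concatenate.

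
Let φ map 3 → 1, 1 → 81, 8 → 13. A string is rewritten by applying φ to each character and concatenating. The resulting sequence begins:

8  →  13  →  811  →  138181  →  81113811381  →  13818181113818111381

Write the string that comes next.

Applying the rule to each of the 20 symbols of 13818181113818111381 gives the pieces 81 1 13 81 13 81 13 81 81 81 1 13 81 13 81 81 81 1 13 81, which concatenate to the answer.

8111381138113818181113811381818111381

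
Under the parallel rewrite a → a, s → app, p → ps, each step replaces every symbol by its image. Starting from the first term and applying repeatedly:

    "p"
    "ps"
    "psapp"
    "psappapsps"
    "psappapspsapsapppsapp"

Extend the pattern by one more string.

Rewriting the 21 symbols of psappapspsapsapppsapp one by one yields ps app a ps ps a ps app ps app a ps app a ps ps ps app a ps ps; concatenated:

psappapspsapsapppsappapsappapspspsappapsps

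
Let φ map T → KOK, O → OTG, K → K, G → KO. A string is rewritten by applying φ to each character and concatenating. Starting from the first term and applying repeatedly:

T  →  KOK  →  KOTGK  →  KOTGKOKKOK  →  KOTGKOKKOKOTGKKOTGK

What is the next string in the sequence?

Rewriting the 19 symbols of KOTGKOKKOKOTGKKOTGK one by one yields K OTG KOK KO K OTG K K OTG K OTG KOK KO K K OTG KOK KO K; concatenated:

KOTGKOKKOKOTGKKOTGKOTGKOKKOKKOTGKOKKOK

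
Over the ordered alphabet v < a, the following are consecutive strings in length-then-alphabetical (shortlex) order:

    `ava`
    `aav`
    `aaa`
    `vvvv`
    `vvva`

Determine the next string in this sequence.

vvav

The successor of vvva increments the rightmost position that isn't already a and resets every position after it to v.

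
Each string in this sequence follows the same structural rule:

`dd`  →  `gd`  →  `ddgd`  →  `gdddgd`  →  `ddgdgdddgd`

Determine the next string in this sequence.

gdddgdddgdgdddgd

From term 3 onward, concatenate the second-to-last term with the last: dd·gd = ddgd, gd·ddgd = gdddgd, …
The next term joins gdddgd and ddgdgdddgd.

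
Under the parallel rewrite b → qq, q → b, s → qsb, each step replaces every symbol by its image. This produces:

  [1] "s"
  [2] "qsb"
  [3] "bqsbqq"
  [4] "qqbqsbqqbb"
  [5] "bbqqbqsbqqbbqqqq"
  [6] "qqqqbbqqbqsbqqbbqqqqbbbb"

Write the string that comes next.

bbbbqqqqbbqqbqsbqqbbqqqqbbbbqqqqqqqq

Applying the rule to each of the 24 symbols of qqqqbbqqbqsbqqbbqqqqbbbb gives the pieces b b b b qq qq b b qq b qsb qq b b qq qq b b b b qq qq qq qq, which concatenate to the answer.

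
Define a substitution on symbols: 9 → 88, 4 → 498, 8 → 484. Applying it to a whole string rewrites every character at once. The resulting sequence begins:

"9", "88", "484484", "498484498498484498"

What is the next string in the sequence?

49888484498484498498884844988848449848449849888484

Replace each of the 18 characters of 498484498498484498 in place — 498 88 484 498 484 498 498 88 484 498 88 484 498 484 498 498 88 484 — and concatenate.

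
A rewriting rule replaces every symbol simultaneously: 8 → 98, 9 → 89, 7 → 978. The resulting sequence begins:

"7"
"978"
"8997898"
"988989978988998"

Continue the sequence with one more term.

Replace each of the 15 characters of 988989978988998 in place — 89 98 98 89 98 89 89 978 98 89 98 98 89 89 98 — and concatenate.

8998988998898997898899898898998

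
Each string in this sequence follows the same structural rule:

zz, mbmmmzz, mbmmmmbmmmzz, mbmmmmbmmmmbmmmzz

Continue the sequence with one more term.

mbmmmmbmmmmbmmmmbmmmzz

Every step adds mbmmm at the front: s(k+1) = mbmmm·s(k).
One more step from mbmmmmbmmmmbmmmzz gives the answer.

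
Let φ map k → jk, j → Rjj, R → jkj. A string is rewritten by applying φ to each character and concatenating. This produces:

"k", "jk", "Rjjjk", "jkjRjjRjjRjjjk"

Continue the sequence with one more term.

Rewriting the 14 symbols of jkjRjjRjjRjjjk one by one yields Rjj jk Rjj jkj Rjj Rjj jkj Rjj Rjj jkj Rjj Rjj Rjj jk; concatenated:

RjjjkRjjjkjRjjRjjjkjRjjRjjjkjRjjRjjRjjjk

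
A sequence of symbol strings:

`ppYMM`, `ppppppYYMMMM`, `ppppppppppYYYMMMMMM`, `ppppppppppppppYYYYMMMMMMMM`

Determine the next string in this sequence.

ppppppppppppppppppYYYYYMMMMMMMMMM

The n-th term is 4n-2 p's then n Y's then 2n M's (n = 1, 2, …).
At n = 5 the blocks have lengths 18, 5, 10.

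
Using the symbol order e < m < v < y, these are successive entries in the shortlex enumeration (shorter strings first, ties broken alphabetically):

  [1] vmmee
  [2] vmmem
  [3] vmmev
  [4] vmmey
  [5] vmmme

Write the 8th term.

Continuing the enumeration 3 steps past vmmme: vmmme → vmmmm → vmmmv → (answer).

vmmmy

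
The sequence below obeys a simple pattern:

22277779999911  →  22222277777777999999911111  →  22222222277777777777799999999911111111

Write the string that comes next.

Each string has the form 2^{3n} 7^{4n} 9^{2n+3} 1^{3n-1} (n = 1, 2, …).
For the next term, n = 4, so the run lengths are 12, 16, 11, 11.

22222222222277777777777777779999999999911111111111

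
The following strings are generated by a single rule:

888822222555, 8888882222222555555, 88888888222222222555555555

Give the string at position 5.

The n-th term is 2n+2 8's then 2n+3 2's then 3n 5's (n = 1, 2, …).
For term 5, n = 5, so the run lengths are 12, 13, 15.

8888888888882222222222222555555555555555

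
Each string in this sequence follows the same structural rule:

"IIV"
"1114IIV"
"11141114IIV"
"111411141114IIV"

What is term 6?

Each term is the previous one with 1114 prepended.
From 111411141114IIV, 2 further steps: 111411141114IIV → 1114111411141114IIV → (answer).

11141114111411141114IIV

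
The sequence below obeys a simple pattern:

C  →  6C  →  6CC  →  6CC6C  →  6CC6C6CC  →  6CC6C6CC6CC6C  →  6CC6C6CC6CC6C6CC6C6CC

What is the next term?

From term 3 onward, concatenate the last term with the second-to-last: 6C·C = 6CC, 6CC·6C = 6CC6C, …
Continuing: 6CC6C6CC6CC6C6CC6C6CC · 6CC6C6CC6CC6C gives term 8.

6CC6C6CC6CC6C6CC6C6CC6CC6C6CC6CC6C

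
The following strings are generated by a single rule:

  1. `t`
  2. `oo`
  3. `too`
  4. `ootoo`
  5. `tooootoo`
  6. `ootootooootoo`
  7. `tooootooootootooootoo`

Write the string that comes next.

Each term (from the third on) is the two preceding terms concatenated in order: term 3 = t·oo = too.
Continuing: ootootooootoo · tooootooootootooootoo gives term 8.

ootootooootootooootooootootooootoo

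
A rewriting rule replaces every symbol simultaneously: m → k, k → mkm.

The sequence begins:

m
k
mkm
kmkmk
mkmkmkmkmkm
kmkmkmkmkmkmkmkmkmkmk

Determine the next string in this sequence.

Replace each of the 21 characters of kmkmkmkmkmkmkmkmkmkmk in place — mkm k mkm k mkm k mkm k mkm k mkm k mkm k mkm k mkm k mkm k mkm — and concatenate.

mkmkmkmkmkmkmkmkmkmkmkmkmkmkmkmkmkmkmkmkmkm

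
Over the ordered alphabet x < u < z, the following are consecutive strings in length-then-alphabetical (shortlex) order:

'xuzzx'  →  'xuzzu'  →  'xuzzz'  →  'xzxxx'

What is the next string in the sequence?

xzxxu

Treat xzxxx as a base-3 numeral over the given alphabet and add one, carrying through any trailing z's.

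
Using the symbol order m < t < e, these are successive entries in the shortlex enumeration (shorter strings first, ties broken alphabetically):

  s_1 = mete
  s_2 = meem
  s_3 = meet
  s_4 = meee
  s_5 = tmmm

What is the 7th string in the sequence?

tmme

Advancing 2 positions from tmmm through tmmm → tmmt reaches term 7.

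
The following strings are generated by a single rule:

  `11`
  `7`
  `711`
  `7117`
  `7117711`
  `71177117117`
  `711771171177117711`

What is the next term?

71177117117711771171177117117

Each term (from the third on) is the previous term followed by the one before it: term 3 = 7·11 = 711.
Continuing: 711771171177117711 · 71177117117 gives term 8.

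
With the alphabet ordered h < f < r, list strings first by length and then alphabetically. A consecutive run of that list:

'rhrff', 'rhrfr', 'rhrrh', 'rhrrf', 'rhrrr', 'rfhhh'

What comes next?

Treat rfhhh as a base-3 numeral over the given alphabet and add one, carrying through any trailing r's.

rfhhf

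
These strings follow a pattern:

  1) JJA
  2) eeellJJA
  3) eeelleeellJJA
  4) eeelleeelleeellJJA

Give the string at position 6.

Each term is the previous one with eeell prepended.
From eeelleeelleeellJJA, 2 further steps: eeelleeelleeellJJA → eeelleeelleeelleeellJJA → (answer).

eeelleeelleeelleeelleeellJJA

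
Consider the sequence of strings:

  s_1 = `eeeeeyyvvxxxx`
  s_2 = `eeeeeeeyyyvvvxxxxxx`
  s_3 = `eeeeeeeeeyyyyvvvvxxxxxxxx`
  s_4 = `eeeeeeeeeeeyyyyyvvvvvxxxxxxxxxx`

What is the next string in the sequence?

eeeeeeeeeeeeeyyyyyyvvvvvvxxxxxxxxxxxx

Term n consists of 2n+1 e's, followed by n y's, followed by n v's, followed by 2n x's, where the shown terms are n = 2, 3, 4, 5.
For the next term, n = 6, so the run lengths are 13, 6, 6, 12.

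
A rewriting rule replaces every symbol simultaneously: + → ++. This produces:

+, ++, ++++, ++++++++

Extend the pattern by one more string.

++++++++++++++++

Apply φ to ++++++++ symbol by symbol: +→++, +→++, +→++, +→++, +→++, +→++, +→++, +→++; joined: ++ ++ ++ ++ ++ ++ ++ ++.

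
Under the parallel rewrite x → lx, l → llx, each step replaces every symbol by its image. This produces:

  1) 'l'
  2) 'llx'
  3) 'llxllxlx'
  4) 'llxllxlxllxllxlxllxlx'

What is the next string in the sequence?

Rewriting the 21 symbols of llxllxlxllxllxlxllxlx one by one yields llx llx lx llx llx lx llx lx llx llx lx llx llx lx llx lx llx llx lx llx lx; concatenated:

llxllxlxllxllxlxllxlxllxllxlxllxllxlxllxlxllxllxlxllxlx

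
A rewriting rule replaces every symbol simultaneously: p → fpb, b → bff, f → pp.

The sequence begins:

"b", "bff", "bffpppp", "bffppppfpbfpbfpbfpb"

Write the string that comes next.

Replace each of the 19 characters of bffppppfpbfpbfpbfpb in place — bff pp pp fpb fpb fpb fpb pp fpb bff pp fpb bff pp fpb bff pp fpb bff — and concatenate.

bffppppfpbfpbfpbfpbppfpbbffppfpbbffppfpbbffppfpbbff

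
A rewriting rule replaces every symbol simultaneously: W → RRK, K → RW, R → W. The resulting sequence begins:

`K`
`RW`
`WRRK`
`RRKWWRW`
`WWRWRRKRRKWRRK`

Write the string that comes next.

RRKRRKWRRKWWRWWWRWRRKWWRW

Applying the rule to each of the 14 symbols of WWRWRRKRRKWRRK gives the pieces RRK RRK W RRK W W RW W W RW RRK W W RW, which concatenate to the answer.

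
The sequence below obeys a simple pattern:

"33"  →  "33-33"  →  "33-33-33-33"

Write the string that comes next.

s(k+1) = s(k)·-·s(k) — each term doubles the last with '-' between the halves.
So the next term is two copies of 33-33-33-33 with '-' between the halves.

33-33-33-33-33-33-33-33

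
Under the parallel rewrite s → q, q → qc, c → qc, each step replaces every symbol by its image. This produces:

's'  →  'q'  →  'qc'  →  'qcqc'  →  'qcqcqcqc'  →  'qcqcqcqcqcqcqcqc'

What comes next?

Applying the rule to each of the 16 symbols of qcqcqcqcqcqcqcqc gives the pieces qc qc qc qc qc qc qc qc qc qc qc qc qc qc qc qc, which concatenate to the answer.

qcqcqcqcqcqcqcqcqcqcqcqcqcqcqcqc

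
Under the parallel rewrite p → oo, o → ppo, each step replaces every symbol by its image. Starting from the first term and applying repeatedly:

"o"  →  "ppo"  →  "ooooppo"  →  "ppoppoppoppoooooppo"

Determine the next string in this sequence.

Applying the rule to each of the 19 symbols of ppoppoppoppoooooppo gives the pieces oo oo ppo oo oo ppo oo oo ppo oo oo ppo ppo ppo ppo ppo oo oo ppo, which concatenate to the answer.

ooooppoooooppoooooppoooooppoppoppoppoppoooooppo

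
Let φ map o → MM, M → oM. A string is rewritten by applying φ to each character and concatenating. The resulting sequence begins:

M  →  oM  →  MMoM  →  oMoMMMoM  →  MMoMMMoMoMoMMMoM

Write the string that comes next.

φ(MMoMMMoMoMoMMMoM) expands symbol-by-symbol to oM oM MM oM oM oM MM oM MM oM MM oM oM oM MM oM; joining the 16 pieces gives the next term.

oMoMMMoMoMoMMMoMMMoMMMoMoMoMMMoM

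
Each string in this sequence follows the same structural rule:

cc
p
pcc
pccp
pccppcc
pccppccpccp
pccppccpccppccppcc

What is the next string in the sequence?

pccppccpccppccppccpccppccpccp

From term 3 onward, concatenate the last term with the second-to-last: p·cc = pcc, pcc·p = pccp, …
Continuing: pccppccpccppccppcc · pccppccpccp gives term 8.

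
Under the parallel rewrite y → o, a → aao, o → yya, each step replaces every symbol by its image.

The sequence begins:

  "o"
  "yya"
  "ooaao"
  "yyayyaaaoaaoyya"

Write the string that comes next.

Replace each of the 15 characters of yyayyaaaoaaoyya in place — o o aao o o aao aao aao yya aao aao yya o o aao — and concatenate.

ooaaoooaaoaaoaaoyyaaaoaaoyyaooaao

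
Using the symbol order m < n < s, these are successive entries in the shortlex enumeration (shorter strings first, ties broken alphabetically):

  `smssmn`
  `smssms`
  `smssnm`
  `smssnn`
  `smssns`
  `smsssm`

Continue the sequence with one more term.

smsssn

The successor of smsssm increments the rightmost position that isn't already s and resets every position after it to m.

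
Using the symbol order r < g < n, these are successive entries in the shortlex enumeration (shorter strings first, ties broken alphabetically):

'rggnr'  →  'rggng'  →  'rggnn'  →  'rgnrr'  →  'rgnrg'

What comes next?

The successor of rgnrg increments the rightmost position that isn't already n and resets every position after it to r.

rgnrn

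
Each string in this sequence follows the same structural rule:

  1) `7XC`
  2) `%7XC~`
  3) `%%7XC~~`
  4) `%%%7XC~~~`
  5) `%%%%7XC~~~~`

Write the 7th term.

%%%%%%7XC~~~~~~

Every step adds % to the front and ~ to the end of the previous string.
From %%%%7XC~~~~, 2 further steps: %%%%7XC~~~~ → %%%%%7XC~~~~~ → (answer).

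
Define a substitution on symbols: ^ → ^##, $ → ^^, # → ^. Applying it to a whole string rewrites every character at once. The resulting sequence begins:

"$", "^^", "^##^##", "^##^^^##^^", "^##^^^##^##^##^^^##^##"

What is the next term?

Rewriting the 22 symbols of ^##^^^##^##^##^^^##^## one by one yields ^## ^ ^ ^## ^## ^## ^ ^ ^## ^ ^ ^## ^ ^ ^## ^## ^## ^ ^ ^## ^ ^; concatenated:

^##^^^##^##^##^^^##^^^##^^^##^##^##^^^##^^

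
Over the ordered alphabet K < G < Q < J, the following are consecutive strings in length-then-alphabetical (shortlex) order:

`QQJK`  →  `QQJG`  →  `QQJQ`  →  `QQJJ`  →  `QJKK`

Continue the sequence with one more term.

Find the rightmost character of QJKK below J, bump it to the next letter, and reset everything to its right to K.

QJKG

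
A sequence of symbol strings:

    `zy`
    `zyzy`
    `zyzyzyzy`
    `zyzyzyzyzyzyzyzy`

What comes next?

s(k+1) = s(k)·s(k) — each term doubles the last.
One more doubling of zyzyzyzyzyzyzyzy gives the answer.

zyzyzyzyzyzyzyzyzyzyzyzyzyzyzyzy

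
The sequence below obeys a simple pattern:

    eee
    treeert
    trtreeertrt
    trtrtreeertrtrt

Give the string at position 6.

Every step adds tr to the front and rt to the end of the previous string.
From trtrtreeertrtrt, 2 further steps: trtrtreeertrtrt → trtrtrtreeertrtrtrt → (answer).

trtrtrtrtreeertrtrtrtrt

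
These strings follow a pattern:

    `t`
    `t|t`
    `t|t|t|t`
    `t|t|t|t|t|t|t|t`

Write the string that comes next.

Every step duplicates the string with '|' between the halves.
Doubling t|t|t|t|t|t|t|t with '|' between the halves:

t|t|t|t|t|t|t|t|t|t|t|t|t|t|t|t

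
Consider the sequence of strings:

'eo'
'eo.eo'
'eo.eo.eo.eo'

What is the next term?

s(k+1) = s(k)·.·s(k) — each term doubles the last with '.' between the halves.
Doubling eo.eo.eo.eo with '.' between the halves:

eo.eo.eo.eo.eo.eo.eo.eo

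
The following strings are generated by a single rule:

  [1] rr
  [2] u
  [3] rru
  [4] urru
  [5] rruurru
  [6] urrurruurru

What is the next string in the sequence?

Each term (from the third on) is the two preceding terms concatenated in order: term 3 = rr·u = rru.
The next term joins rruurru and urrurruurru.

rruurruurrurruurru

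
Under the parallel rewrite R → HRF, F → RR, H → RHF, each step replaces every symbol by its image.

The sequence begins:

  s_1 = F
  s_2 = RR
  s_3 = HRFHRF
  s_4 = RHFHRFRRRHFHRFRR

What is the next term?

φ(RHFHRFRRRHFHRFRR) expands symbol-by-symbol to HRF RHF RR RHF HRF RR HRF HRF HRF RHF RR RHF HRF RR HRF HRF; joining the 16 pieces gives the next term.

HRFRHFRRRHFHRFRRHRFHRFHRFRHFRRRHFHRFRRHRFHRF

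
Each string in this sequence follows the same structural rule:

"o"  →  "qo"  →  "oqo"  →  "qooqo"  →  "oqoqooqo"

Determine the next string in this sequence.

qooqooqoqooqo

This is a Fibonacci-style word recurrence s(k) = s(k−2)·s(k−1): e.g. o·qo = oqo.
Continuing: qooqo · oqoqooqo gives term 6.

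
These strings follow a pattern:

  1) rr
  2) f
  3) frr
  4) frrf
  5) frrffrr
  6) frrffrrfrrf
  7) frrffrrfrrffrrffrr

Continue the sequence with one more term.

frrffrrfrrffrrffrrfrrffrrfrrf

From term 3 onward, concatenate the last term with the second-to-last: f·rr = frr, frr·f = frrf, …
So term 8 is frrffrrfrrffrrffrr·frrffrrfrrf.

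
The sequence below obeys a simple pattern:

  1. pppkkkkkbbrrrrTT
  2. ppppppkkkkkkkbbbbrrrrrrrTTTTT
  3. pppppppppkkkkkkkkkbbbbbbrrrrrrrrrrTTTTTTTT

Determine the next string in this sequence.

Reading off run lengths: p runs 3, 6, 9; k runs 5, 7, 9; b runs 2, 4, 6; r runs 4, 7, 10; T runs 2, 5, 8 — each is linear in n (n = 1, 2, …).
At n = 4 the blocks have lengths 12, 11, 8, 13, 11.

ppppppppppppkkkkkkkkkkkbbbbbbbbrrrrrrrrrrrrrTTTTTTTTTTT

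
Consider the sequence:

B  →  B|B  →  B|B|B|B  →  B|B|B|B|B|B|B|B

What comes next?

Each string is two copies of the previous one joined by '|'.
Doubling B|B|B|B|B|B|B|B with '|' between the halves:

B|B|B|B|B|B|B|B|B|B|B|B|B|B|B|B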